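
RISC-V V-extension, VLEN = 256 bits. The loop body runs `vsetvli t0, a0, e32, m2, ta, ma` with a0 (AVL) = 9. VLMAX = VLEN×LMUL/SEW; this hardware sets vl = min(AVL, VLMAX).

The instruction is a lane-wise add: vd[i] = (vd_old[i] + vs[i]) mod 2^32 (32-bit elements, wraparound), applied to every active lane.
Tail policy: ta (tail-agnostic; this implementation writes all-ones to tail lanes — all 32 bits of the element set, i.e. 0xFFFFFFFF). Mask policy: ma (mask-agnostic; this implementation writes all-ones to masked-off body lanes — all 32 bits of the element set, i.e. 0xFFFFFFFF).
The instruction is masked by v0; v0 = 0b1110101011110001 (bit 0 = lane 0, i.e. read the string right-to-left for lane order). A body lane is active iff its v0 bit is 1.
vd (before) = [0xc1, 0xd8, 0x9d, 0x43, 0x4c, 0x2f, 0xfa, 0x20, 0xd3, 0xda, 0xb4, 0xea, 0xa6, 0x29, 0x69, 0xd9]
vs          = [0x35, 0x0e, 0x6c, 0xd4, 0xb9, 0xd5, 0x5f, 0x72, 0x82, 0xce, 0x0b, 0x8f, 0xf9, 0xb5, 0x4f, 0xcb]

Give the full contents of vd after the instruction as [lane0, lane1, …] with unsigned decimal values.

vd = [246, 4294967295, 4294967295, 4294967295, 261, 260, 345, 146, 4294967295, 4294967295, 4294967295, 4294967295, 4294967295, 4294967295, 4294967295, 4294967295]

VLMAX = (256 × 2) / 32 = 16 lanes
vl ← min(9, 16) = 9
[0] add(0xc1,0x35) = 0xf6
[1] mask-off/ones = 0xffffffff
[2] mask-off/ones = 0xffffffff
[3] mask-off/ones = 0xffffffff
[4] add(0x4c,0xb9) = 0x105
[5] add(0x2f,0xd5) = 0x104
[6] add(0xfa,0x5f) = 0x159
[7] add(0x20,0x72) = 0x92
[8] mask-off/ones = 0xffffffff
[9] tail/ones = 0xffffffff
[10] tail/ones = 0xffffffff
[11] tail/ones = 0xffffffff
[12] tail/ones = 0xffffffff
[13] tail/ones = 0xffffffff
[14] tail/ones = 0xffffffff
[15] tail/ones = 0xffffffff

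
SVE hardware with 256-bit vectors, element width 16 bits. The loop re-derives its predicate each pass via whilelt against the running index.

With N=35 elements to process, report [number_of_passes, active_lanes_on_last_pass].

256-bit reg / 16-bit elem → 16 lanes
iterations = ceil(35/16) = 3; final-pass vl = 3

[iterations, last_vl] = [3, 3]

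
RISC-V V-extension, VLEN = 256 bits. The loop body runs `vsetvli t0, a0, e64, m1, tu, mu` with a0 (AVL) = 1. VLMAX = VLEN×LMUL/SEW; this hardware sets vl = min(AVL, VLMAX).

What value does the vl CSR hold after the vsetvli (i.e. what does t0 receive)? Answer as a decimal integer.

vl = 1

lanes per group: 256·1/64 = 4
vl ← min(1, 4) = 1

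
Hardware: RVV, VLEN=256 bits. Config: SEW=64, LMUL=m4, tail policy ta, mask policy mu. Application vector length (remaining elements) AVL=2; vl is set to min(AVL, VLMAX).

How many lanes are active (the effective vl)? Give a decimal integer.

VLMAX = (256 × 4) / 64 = 16 lanes
vl = min(AVL, VLMAX) = min(2, 16) = 2

vl = 2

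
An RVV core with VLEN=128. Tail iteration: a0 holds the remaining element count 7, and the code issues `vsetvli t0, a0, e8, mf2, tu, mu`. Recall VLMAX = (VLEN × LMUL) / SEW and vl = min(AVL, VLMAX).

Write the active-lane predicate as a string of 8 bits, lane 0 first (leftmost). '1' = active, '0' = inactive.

predicate = 11111110

VLMAX = VLEN×LMUL/SEW = 128×1/2/8 = 8
AVL=7 ≤ VLMAX=8, so vl = 7
bits (lane 0 leftmost): 11111110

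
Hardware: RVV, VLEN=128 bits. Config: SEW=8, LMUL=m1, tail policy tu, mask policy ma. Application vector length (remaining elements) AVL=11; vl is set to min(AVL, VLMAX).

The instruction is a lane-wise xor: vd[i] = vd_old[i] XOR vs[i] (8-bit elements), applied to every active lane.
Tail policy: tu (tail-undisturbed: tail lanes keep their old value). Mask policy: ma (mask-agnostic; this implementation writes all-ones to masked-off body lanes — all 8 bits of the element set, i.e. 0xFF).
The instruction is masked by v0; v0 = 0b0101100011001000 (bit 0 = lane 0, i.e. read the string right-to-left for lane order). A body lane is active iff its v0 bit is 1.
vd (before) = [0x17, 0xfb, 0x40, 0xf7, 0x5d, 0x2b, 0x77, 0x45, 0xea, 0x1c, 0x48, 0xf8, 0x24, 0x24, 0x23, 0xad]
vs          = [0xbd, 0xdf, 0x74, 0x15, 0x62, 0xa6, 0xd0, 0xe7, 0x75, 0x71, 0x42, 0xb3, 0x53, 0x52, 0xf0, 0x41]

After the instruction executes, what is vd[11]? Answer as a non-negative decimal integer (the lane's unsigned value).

VLMAX = (128 × 1) / 8 = 16 lanes
AVL=11 ≤ VLMAX=16, so vl = 11
vd[0] mask-off/ones -> 0xff
vd[1] mask-off/ones -> 0xff
vd[2] mask-off/ones -> 0xff
vd[3] xor(0xf7,0x15) -> 0xe2
vd[4] mask-off/ones -> 0xff
vd[5] mask-off/ones -> 0xff
vd[6] xor(0x77,0xd0) -> 0xa7
vd[7] xor(0x45,0xe7) -> 0xa2
vd[8] mask-off/ones -> 0xff
vd[9] mask-off/ones -> 0xff
vd[10] mask-off/ones -> 0xff
vd[11] tail/keep -> 0xf8
vd[12] tail/keep -> 0x24
vd[13] tail/keep -> 0x24
vd[14] tail/keep -> 0x23
vd[15] tail/keep -> 0xad

vd[11] = 248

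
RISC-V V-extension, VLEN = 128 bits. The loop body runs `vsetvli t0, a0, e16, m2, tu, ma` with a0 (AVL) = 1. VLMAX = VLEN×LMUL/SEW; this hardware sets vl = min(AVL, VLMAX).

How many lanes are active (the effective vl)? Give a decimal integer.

vl = 1

VLMAX = VLEN×LMUL/SEW = 128×2/16 = 16
AVL=1 ≤ VLMAX=16, so vl = 1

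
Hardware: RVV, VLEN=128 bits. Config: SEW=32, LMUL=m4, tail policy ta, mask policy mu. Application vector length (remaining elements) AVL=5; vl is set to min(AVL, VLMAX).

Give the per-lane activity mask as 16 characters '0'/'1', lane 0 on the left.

predicate = 1111100000000000

lanes per group: 128·4/32 = 16
AVL=5 ≤ VLMAX=16, so vl = 5
bits (lane 0 leftmost): 1111100000000000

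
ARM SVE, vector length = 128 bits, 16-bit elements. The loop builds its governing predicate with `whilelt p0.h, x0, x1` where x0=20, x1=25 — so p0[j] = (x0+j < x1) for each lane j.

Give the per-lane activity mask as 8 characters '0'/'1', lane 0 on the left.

predicate = 11111000

register lanes = 128/16 = 8
whilelt: lane j active iff 20+j < 25 → j < 5 → 5 active
bits (lane 0 leftmost): 11111000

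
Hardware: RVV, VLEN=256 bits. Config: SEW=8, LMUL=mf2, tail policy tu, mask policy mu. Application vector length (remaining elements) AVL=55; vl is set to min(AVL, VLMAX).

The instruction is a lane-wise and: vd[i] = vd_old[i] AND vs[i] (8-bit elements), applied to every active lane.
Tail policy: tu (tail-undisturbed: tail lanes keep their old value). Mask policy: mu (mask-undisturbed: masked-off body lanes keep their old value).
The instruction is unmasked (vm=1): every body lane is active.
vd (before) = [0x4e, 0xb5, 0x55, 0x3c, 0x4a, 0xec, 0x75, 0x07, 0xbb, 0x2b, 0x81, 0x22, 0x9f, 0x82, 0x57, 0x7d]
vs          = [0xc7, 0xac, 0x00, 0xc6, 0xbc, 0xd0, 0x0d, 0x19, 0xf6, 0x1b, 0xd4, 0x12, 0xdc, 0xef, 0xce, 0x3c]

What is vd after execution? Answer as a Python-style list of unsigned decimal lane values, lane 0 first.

vd = [70, 164, 0, 4, 8, 192, 5, 1, 178, 11, 128, 2, 156, 130, 70, 60]

VLMAX = VLEN×LMUL/SEW = 256×1/2/8 = 16
vl ← min(55, 16) = 16
[0] and(0x4e,0xc7) = 0x46
[1] and(0xb5,0xac) = 0xa4
[2] and(0x55,0x00) = 0x00
[3] and(0x3c,0xc6) = 0x04
[4] and(0x4a,0xbc) = 0x08
[5] and(0xec,0xd0) = 0xc0
[6] and(0x75,0x0d) = 0x05
[7] and(0x07,0x19) = 0x01
[8] and(0xbb,0xf6) = 0xb2
[9] and(0x2b,0x1b) = 0x0b
[10] and(0x81,0xd4) = 0x80
[11] and(0x22,0x12) = 0x02
[12] and(0x9f,0xdc) = 0x9c
[13] and(0x82,0xef) = 0x82
[14] and(0x57,0xce) = 0x46
[15] and(0x7d,0x3c) = 0x3c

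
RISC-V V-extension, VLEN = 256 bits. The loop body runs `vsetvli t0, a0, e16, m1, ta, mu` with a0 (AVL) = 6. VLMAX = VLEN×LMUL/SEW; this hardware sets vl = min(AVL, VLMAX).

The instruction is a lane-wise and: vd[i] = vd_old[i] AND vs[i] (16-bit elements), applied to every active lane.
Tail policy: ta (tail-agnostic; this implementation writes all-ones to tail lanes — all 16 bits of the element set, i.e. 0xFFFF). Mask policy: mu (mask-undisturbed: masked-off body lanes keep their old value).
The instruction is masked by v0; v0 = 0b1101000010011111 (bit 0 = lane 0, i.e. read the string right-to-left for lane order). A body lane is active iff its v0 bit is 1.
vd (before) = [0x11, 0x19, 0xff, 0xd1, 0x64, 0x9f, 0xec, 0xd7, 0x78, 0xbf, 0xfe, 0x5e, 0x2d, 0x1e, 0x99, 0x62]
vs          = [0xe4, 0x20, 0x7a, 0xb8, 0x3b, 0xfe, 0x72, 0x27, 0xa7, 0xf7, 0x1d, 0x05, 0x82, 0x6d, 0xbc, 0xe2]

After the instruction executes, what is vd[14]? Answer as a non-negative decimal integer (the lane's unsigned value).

vd[14] = 65535

VLMAX = VLEN×LMUL/SEW = 256×1/16 = 16
AVL=6 ≤ VLMAX=16, so vl = 6
  i=0: and(0x11,0xe4) → 0
  i=1: and(0x19,0x20) → 0
  i=2: and(0xff,0x7a) → 122
  i=3: and(0xd1,0xb8) → 144
  i=4: and(0x64,0x3b) → 32
  i=5: mask-off/keep → 159
  i=6: tail/ones → 65535
  i=7: tail/ones → 65535
  i=8: tail/ones → 65535
  i=9: tail/ones → 65535
  i=10: tail/ones → 65535
  i=11: tail/ones → 65535
  i=12: tail/ones → 65535
  i=13: tail/ones → 65535
  i=14: tail/ones → 65535
  i=15: tail/ones → 65535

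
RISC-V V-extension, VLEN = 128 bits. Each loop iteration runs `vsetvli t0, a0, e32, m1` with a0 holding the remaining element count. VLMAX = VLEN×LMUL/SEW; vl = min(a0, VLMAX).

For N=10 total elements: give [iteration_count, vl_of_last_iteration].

VLMAX = (128 × 1) / 32 = 4 lanes
N=10: ⌈10/4⌉ = 3 iters; last vl = 10 − 2×4 = 2

[iterations, last_vl] = [3, 2]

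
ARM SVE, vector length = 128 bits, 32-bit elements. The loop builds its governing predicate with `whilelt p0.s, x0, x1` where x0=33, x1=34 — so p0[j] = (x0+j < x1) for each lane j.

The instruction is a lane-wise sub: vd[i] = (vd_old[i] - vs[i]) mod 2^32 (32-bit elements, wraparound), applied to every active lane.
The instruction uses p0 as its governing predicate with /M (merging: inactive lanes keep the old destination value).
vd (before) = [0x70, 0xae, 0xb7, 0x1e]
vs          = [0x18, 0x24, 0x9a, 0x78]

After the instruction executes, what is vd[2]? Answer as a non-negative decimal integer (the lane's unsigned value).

vd[2] = 183

128-bit reg / 32-bit elem → 4 lanes
p0[j] = (33+j < 34); true for j=0..0 → 1 lanes set
  i=0: sub(0x70,0x18) → 88
  i=1: tail/keep → 174
  i=2: tail/keep → 183
  i=3: tail/keep → 30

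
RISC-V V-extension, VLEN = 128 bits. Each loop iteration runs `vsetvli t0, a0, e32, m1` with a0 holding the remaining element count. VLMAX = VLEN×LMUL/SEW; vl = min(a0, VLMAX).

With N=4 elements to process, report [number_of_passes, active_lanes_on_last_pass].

[iterations, last_vl] = [1, 4]

VLMAX = (128 × 1) / 32 = 4 lanes
iterations = ceil(4/4) = 1; final-pass vl = 4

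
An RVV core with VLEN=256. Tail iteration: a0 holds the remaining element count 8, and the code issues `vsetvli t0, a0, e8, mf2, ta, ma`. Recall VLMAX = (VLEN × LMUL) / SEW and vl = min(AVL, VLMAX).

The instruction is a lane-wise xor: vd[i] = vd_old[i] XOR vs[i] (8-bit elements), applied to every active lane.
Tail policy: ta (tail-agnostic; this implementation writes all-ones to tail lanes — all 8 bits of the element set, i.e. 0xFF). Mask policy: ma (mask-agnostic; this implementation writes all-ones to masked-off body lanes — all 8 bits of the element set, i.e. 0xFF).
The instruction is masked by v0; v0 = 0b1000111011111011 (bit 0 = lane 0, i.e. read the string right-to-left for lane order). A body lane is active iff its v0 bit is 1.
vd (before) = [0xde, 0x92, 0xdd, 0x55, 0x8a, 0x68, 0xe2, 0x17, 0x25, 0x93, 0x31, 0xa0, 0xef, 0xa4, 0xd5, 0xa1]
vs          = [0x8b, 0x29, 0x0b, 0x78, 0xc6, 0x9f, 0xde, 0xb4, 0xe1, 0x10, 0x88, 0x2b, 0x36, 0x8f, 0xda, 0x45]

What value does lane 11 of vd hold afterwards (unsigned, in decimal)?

VLMAX = (256 × 1/2) / 8 = 16 lanes
AVL=8 ≤ VLMAX=16, so vl = 8
vd[0] xor(0xde,0x8b) -> 0x55
vd[1] xor(0x92,0x29) -> 0xbb
vd[2] mask-off/ones -> 0xff
vd[3] xor(0x55,0x78) -> 0x2d
vd[4] xor(0x8a,0xc6) -> 0x4c
vd[5] xor(0x68,0x9f) -> 0xf7
vd[6] xor(0xe2,0xde) -> 0x3c
vd[7] xor(0x17,0xb4) -> 0xa3
vd[8] tail/ones -> 0xff
vd[9] tail/ones -> 0xff
vd[10] tail/ones -> 0xff
vd[11] tail/ones -> 0xff
vd[12] tail/ones -> 0xff
vd[13] tail/ones -> 0xff
vd[14] tail/ones -> 0xff
vd[15] tail/ones -> 0xff

vd[11] = 255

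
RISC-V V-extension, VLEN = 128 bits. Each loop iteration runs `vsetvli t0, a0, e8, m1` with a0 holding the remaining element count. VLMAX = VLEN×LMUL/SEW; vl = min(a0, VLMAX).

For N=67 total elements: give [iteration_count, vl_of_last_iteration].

[iterations, last_vl] = [5, 3]

lanes per group: 128·1/8 = 16
N=67: ⌈67/16⌉ = 5 iters; last vl = 67 − 4×16 = 3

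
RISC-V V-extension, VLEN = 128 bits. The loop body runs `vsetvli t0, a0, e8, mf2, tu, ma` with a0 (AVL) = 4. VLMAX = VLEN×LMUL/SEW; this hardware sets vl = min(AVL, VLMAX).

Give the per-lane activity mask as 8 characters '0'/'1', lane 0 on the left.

lanes per group: 128·1/2/8 = 8
vl = min(AVL, VLMAX) = min(4, 8) = 4
bits (lane 0 leftmost): 11110000

predicate = 11110000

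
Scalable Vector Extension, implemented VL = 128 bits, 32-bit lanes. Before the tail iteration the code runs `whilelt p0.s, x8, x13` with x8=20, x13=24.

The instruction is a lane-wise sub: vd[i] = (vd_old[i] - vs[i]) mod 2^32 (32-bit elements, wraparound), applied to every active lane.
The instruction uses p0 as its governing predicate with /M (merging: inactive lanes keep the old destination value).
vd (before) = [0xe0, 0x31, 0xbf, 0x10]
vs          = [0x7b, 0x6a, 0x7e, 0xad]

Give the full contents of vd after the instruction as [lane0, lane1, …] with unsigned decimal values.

128-bit reg / 32-bit elem → 4 lanes
p0[j] = (20+j < 24); true for j=0..3 → 4 lanes set
  i=0: sub(0xe0,0x7b) → 101
  i=1: sub(0x31,0x6a) → 4294967239
  i=2: sub(0xbf,0x7e) → 65
  i=3: sub(0x10,0xad) → 4294967139

vd = [101, 4294967239, 65, 4294967139]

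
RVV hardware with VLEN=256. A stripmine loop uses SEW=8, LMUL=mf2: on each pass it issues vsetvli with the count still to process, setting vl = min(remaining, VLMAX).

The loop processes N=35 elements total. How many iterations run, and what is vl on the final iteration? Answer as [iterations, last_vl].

VLMAX = VLEN×LMUL/SEW = 256×1/2/8 = 16
N=35: ⌈35/16⌉ = 3 iters; last vl = 35 − 2×16 = 3

[iterations, last_vl] = [3, 3]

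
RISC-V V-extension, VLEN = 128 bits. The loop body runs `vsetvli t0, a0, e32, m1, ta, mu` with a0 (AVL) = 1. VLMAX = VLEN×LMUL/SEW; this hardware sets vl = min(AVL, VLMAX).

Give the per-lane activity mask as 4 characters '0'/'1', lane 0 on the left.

lanes per group: 128·1/32 = 4
AVL=1 ≤ VLMAX=4, so vl = 1
bits (lane 0 leftmost): 1000

predicate = 1000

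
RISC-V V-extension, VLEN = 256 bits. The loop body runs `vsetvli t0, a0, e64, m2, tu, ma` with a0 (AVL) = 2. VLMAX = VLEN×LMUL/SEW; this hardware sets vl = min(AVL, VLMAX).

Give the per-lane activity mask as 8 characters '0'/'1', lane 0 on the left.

VLMAX = (256 × 2) / 64 = 8 lanes
vl = min(AVL, VLMAX) = min(2, 8) = 2
bits (lane 0 leftmost): 11000000

predicate = 11000000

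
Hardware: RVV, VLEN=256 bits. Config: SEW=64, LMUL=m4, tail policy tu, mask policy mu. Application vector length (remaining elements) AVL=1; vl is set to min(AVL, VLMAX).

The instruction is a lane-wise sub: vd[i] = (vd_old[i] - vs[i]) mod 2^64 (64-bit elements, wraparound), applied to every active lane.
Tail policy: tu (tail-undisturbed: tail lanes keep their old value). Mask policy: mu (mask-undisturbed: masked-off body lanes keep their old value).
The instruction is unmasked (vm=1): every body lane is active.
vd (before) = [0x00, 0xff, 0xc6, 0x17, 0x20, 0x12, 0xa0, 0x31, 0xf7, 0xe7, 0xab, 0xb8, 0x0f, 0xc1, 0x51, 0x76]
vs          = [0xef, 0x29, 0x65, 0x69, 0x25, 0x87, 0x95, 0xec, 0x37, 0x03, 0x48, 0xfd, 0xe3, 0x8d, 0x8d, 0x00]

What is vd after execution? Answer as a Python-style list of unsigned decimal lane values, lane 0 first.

vd = [18446744073709551377, 255, 198, 23, 32, 18, 160, 49, 247, 231, 171, 184, 15, 193, 81, 118]

VLMAX = VLEN×LMUL/SEW = 256×4/64 = 16
AVL=1 ≤ VLMAX=16, so vl = 1
vd[0] sub(0x00,0xef) -> 0xffffffffffffff11
vd[1] tail/keep -> 0xff
vd[2] tail/keep -> 0xc6
vd[3] tail/keep -> 0x17
vd[4] tail/keep -> 0x20
vd[5] tail/keep -> 0x12
vd[6] tail/keep -> 0xa0
vd[7] tail/keep -> 0x31
vd[8] tail/keep -> 0xf7
vd[9] tail/keep -> 0xe7
vd[10] tail/keep -> 0xab
vd[11] tail/keep -> 0xb8
vd[12] tail/keep -> 0x0f
vd[13] tail/keep -> 0xc1
vd[14] tail/keep -> 0x51
vd[15] tail/keep -> 0x76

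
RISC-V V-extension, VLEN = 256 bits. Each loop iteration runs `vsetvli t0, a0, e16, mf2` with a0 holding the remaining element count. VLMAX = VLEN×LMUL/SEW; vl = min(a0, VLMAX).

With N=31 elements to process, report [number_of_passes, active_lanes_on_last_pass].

[iterations, last_vl] = [4, 7]

VLMAX = (256 × 1/2) / 16 = 8 lanes
N=31: ⌈31/8⌉ = 4 iters; last vl = 31 − 3×8 = 7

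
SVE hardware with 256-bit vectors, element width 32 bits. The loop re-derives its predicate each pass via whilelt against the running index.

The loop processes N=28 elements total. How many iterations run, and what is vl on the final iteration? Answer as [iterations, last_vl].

[iterations, last_vl] = [4, 4]

256-bit reg / 32-bit elem → 8 lanes
N=28: ⌈28/8⌉ = 4 iters; last vl = 28 − 3×8 = 4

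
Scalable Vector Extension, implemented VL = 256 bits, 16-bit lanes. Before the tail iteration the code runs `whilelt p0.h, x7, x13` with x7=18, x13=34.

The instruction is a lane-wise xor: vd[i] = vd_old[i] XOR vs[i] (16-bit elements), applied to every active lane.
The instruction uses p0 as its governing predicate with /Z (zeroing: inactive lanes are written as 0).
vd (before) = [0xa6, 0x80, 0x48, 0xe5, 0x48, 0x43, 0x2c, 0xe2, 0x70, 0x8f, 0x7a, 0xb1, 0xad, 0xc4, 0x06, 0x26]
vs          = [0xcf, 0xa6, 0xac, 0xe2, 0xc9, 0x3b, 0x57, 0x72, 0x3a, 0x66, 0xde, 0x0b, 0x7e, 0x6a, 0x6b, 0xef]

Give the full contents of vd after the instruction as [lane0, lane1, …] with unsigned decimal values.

vd = [105, 38, 228, 7, 129, 120, 123, 144, 74, 233, 164, 186, 211, 174, 109, 201]

register lanes = 256/16 = 16
whilelt: lane j active iff 18+j < 34 → j < 16 → 16 active
[0] xor(0xa6,0xcf) = 0x69
[1] xor(0x80,0xa6) = 0x26
[2] xor(0x48,0xac) = 0xe4
[3] xor(0xe5,0xe2) = 0x07
[4] xor(0x48,0xc9) = 0x81
[5] xor(0x43,0x3b) = 0x78
[6] xor(0x2c,0x57) = 0x7b
[7] xor(0xe2,0x72) = 0x90
[8] xor(0x70,0x3a) = 0x4a
[9] xor(0x8f,0x66) = 0xe9
[10] xor(0x7a,0xde) = 0xa4
[11] xor(0xb1,0x0b) = 0xba
[12] xor(0xad,0x7e) = 0xd3
[13] xor(0xc4,0x6a) = 0xae
[14] xor(0x06,0x6b) = 0x6d
[15] xor(0x26,0xef) = 0xc9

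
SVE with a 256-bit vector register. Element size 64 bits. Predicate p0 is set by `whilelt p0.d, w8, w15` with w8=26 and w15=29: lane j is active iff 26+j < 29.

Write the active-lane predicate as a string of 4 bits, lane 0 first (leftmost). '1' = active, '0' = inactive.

predicate = 1110

lane count: 256 div 64 = 4
active while 26+j < 29, i.e. j ∈ [0,3) capped at 4 ⇒ 3
bits (lane 0 leftmost): 1110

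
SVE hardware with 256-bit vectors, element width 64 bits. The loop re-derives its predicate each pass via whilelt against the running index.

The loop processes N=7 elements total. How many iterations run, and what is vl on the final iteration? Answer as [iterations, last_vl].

256-bit reg / 64-bit elem → 4 lanes
7 elements at 4/iter → 2 passes, remainder 3 on the last

[iterations, last_vl] = [2, 3]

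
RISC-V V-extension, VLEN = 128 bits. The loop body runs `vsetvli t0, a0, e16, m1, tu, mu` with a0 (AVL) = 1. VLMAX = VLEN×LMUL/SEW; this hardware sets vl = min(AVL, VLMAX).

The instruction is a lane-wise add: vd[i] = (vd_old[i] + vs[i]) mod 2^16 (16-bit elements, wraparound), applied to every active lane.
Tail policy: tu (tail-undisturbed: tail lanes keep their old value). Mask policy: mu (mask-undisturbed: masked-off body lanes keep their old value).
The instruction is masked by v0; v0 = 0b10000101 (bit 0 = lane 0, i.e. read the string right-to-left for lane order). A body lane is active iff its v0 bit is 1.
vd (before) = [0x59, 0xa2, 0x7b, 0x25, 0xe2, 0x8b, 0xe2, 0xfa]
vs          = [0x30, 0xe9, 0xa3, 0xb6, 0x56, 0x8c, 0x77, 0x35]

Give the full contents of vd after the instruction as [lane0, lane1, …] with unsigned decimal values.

VLMAX = (128 × 1) / 16 = 8 lanes
vl ← min(1, 8) = 1
  i=0: add(0x59,0x30) → 137
  i=1: tail/keep → 162
  i=2: tail/keep → 123
  i=3: tail/keep → 37
  i=4: tail/keep → 226
  i=5: tail/keep → 139
  i=6: tail/keep → 226
  i=7: tail/keep → 250

vd = [137, 162, 123, 37, 226, 139, 226, 250]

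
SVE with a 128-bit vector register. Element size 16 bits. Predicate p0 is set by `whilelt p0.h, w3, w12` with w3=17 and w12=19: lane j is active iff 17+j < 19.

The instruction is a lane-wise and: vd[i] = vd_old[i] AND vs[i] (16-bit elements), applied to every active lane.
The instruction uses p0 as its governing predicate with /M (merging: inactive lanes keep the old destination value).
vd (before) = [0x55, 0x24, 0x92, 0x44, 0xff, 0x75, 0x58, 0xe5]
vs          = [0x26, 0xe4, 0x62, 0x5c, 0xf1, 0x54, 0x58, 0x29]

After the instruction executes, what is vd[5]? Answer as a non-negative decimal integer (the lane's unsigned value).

vd[5] = 117

128-bit reg / 16-bit elem → 8 lanes
whilelt: lane j active iff 17+j < 19 → j < 2 → 2 active
  i=0: and(0x55,0x26) → 4
  i=1: and(0x24,0xe4) → 36
  i=2: tail/keep → 146
  i=3: tail/keep → 68
  i=4: tail/keep → 255
  i=5: tail/keep → 117
  i=6: tail/keep → 88
  i=7: tail/keep → 229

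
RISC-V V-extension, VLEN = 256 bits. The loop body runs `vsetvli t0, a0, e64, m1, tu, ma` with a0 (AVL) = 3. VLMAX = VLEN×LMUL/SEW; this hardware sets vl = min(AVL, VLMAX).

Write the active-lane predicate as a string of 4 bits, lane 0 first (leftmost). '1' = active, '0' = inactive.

predicate = 1110

lanes per group: 256·1/64 = 4
vl = min(AVL, VLMAX) = min(3, 4) = 3
bits (lane 0 leftmost): 1110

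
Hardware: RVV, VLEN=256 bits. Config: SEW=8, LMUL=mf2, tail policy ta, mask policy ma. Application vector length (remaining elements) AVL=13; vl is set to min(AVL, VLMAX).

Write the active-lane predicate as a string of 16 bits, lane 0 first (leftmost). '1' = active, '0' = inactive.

lanes per group: 256·1/2/8 = 16
vl = min(AVL, VLMAX) = min(13, 16) = 13
bits (lane 0 leftmost): 1111111111111000

predicate = 1111111111111000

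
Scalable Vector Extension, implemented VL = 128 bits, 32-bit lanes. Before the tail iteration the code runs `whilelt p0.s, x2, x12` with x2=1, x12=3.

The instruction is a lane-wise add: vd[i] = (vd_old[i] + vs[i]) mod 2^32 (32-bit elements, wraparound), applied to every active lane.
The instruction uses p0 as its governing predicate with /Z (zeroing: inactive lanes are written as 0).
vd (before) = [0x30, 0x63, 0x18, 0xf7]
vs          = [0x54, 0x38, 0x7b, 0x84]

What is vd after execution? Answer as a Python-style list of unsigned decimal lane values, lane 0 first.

vd = [132, 155, 0, 0]

register lanes = 128/32 = 4
active while 1+j < 3, i.e. j ∈ [0,2) capped at 4 ⇒ 2
  i=0: add(0x30,0x54) → 132
  i=1: add(0x63,0x38) → 155
  i=2: tail/zero → 0
  i=3: tail/zero → 0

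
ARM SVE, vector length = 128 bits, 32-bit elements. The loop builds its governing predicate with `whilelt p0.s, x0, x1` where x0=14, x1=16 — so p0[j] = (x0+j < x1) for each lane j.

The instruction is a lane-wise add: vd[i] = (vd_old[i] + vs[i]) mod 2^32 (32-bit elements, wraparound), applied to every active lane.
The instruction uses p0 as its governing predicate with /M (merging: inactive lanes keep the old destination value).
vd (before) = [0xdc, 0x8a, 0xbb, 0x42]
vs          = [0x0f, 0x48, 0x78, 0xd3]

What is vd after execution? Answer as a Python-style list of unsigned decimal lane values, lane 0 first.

128-bit reg / 32-bit elem → 4 lanes
p0[j] = (14+j < 16); true for j=0..1 → 2 lanes set
[0] add(0xdc,0x0f) = 0xeb
[1] add(0x8a,0x48) = 0xd2
[2] tail/keep = 0xbb
[3] tail/keep = 0x42

vd = [235, 210, 187, 66]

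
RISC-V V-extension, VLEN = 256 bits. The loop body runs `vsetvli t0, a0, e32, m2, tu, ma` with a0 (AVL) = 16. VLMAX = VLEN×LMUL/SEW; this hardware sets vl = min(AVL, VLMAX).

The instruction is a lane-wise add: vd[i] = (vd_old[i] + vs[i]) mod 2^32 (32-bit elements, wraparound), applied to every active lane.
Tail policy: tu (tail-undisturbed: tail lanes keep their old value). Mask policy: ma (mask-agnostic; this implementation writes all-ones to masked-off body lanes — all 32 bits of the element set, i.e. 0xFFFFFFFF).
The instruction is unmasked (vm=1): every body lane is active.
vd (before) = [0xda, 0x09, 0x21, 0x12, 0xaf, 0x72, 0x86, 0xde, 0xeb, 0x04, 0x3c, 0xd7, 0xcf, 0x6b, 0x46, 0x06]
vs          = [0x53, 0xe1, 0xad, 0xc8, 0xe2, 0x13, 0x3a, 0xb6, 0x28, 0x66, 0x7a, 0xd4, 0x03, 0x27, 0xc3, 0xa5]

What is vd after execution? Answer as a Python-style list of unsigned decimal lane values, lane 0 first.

lanes per group: 256·2/32 = 16
vl = min(AVL, VLMAX) = min(16, 16) = 16
[0] add(0xda,0x53) = 0x12d
[1] add(0x09,0xe1) = 0xea
[2] add(0x21,0xad) = 0xce
[3] add(0x12,0xc8) = 0xda
[4] add(0xaf,0xe2) = 0x191
[5] add(0x72,0x13) = 0x85
[6] add(0x86,0x3a) = 0xc0
[7] add(0xde,0xb6) = 0x194
[8] add(0xeb,0x28) = 0x113
[9] add(0x04,0x66) = 0x6a
[10] add(0x3c,0x7a) = 0xb6
[11] add(0xd7,0xd4) = 0x1ab
[12] add(0xcf,0x03) = 0xd2
[13] add(0x6b,0x27) = 0x92
[14] add(0x46,0xc3) = 0x109
[15] add(0x06,0xa5) = 0xab

vd = [301, 234, 206, 218, 401, 133, 192, 404, 275, 106, 182, 427, 210, 146, 265, 171]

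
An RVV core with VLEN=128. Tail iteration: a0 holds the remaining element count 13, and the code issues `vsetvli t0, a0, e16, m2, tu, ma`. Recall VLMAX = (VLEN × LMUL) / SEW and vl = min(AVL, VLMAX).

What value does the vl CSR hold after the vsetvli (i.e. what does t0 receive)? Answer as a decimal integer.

VLMAX = (128 × 2) / 16 = 16 lanes
AVL=13 ≤ VLMAX=16, so vl = 13

vl = 13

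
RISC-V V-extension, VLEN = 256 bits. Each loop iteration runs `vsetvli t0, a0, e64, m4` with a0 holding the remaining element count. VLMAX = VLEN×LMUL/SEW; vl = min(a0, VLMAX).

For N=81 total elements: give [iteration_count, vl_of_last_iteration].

[iterations, last_vl] = [6, 1]

VLMAX = VLEN×LMUL/SEW = 256×4/64 = 16
N=81: ⌈81/16⌉ = 6 iters; last vl = 81 − 5×16 = 1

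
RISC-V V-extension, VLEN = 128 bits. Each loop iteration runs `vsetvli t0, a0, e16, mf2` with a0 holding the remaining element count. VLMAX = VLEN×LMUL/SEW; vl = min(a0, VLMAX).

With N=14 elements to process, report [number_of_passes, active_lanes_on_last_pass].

[iterations, last_vl] = [4, 2]

lanes per group: 128·1/2/16 = 4
N=14: ⌈14/4⌉ = 4 iters; last vl = 14 − 3×4 = 2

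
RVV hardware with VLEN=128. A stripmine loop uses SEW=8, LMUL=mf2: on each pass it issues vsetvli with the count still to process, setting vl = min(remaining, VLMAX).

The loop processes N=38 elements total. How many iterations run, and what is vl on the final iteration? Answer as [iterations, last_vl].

VLMAX = (128 × 1/2) / 8 = 8 lanes
iterations = ceil(38/8) = 5; final-pass vl = 6

[iterations, last_vl] = [5, 6]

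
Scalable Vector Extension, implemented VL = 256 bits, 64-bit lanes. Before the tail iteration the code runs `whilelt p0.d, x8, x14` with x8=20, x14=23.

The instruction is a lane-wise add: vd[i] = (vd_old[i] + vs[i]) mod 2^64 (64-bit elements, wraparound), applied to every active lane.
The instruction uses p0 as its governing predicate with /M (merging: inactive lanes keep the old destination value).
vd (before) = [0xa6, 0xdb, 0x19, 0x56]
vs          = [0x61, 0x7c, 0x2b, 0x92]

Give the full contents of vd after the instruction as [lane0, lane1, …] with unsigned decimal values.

register lanes = 256/64 = 4
active while 20+j < 23, i.e. j ∈ [0,3) capped at 4 ⇒ 3
lane  0: add(0xa6,0x61) ⇒ 0x107
lane  1: add(0xdb,0x7c) ⇒ 0x157
lane  2: add(0x19,0x2b) ⇒ 0x44
lane  3: tail/keep ⇒ 0x56

vd = [263, 343, 68, 86]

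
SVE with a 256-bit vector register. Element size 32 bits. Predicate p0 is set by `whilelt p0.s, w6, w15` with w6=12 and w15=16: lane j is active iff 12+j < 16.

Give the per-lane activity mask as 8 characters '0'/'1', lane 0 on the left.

256-bit reg / 32-bit elem → 8 lanes
active while 12+j < 16, i.e. j ∈ [0,4) capped at 8 ⇒ 4
bits (lane 0 leftmost): 11110000

predicate = 11110000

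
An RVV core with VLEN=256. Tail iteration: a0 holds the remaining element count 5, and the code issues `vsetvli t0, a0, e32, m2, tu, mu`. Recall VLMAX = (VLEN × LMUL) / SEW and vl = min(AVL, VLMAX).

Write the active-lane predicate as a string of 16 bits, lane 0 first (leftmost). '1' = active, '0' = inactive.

predicate = 1111100000000000

VLMAX = (256 × 2) / 32 = 16 lanes
AVL=5 ≤ VLMAX=16, so vl = 5
bits (lane 0 leftmost): 1111100000000000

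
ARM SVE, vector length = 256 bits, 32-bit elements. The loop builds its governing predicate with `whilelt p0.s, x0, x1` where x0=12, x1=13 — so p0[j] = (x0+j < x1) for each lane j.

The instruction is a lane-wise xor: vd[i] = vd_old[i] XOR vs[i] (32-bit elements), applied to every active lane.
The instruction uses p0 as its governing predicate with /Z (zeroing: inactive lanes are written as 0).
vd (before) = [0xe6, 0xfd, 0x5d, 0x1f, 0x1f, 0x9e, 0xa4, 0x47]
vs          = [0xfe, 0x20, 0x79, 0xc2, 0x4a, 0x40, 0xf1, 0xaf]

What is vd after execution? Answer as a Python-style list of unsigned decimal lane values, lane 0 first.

vd = [24, 0, 0, 0, 0, 0, 0, 0]

lane count: 256 div 32 = 8
whilelt: lane j active iff 12+j < 13 → j < 1 → 1 active
lane  0: xor(0xe6,0xfe) ⇒ 0x18
lane  1: tail/zero ⇒ 0x00
lane  2: tail/zero ⇒ 0x00
lane  3: tail/zero ⇒ 0x00
lane  4: tail/zero ⇒ 0x00
lane  5: tail/zero ⇒ 0x00
lane  6: tail/zero ⇒ 0x00
lane  7: tail/zero ⇒ 0x00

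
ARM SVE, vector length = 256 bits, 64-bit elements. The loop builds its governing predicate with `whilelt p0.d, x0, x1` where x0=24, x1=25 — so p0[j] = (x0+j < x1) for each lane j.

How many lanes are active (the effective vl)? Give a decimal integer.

register lanes = 256/64 = 4
whilelt: lane j active iff 24+j < 25 → j < 1 → 1 active

vl = 1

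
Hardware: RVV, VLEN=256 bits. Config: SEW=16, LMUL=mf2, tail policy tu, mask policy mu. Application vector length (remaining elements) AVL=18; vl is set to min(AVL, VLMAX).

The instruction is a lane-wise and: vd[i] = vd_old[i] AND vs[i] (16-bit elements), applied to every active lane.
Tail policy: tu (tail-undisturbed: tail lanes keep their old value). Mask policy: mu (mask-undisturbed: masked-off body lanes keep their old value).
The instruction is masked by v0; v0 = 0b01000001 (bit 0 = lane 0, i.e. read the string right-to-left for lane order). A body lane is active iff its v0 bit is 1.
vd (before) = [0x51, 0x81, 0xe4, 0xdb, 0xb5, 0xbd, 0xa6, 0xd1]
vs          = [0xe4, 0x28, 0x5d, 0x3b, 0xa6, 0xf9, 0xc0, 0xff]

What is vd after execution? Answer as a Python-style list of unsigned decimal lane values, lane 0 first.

vd = [64, 129, 228, 219, 181, 189, 128, 209]

lanes per group: 256·1/2/16 = 8
vl ← min(18, 8) = 8
vd[0] and(0x51,0xe4) -> 0x40
vd[1] mask-off/keep -> 0x81
vd[2] mask-off/keep -> 0xe4
vd[3] mask-off/keep -> 0xdb
vd[4] mask-off/keep -> 0xb5
vd[5] mask-off/keep -> 0xbd
vd[6] and(0xa6,0xc0) -> 0x80
vd[7] mask-off/keep -> 0xd1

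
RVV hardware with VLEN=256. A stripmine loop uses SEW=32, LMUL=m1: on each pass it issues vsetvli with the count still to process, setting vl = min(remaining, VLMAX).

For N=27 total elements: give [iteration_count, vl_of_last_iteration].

lanes per group: 256·1/32 = 8
N=27: ⌈27/8⌉ = 4 iters; last vl = 27 − 3×8 = 3

[iterations, last_vl] = [4, 3]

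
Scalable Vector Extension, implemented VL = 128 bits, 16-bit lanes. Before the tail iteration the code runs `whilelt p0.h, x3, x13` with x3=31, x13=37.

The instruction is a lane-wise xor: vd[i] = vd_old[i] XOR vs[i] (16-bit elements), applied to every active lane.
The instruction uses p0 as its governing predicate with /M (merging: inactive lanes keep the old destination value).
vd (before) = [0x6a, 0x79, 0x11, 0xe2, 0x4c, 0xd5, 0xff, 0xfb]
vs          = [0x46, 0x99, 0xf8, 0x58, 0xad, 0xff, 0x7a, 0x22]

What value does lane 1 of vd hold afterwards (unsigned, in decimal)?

vd[1] = 224

128-bit reg / 16-bit elem → 8 lanes
active while 31+j < 37, i.e. j ∈ [0,6) capped at 8 ⇒ 6
lane  0: xor(0x6a,0x46) ⇒ 0x2c
lane  1: xor(0x79,0x99) ⇒ 0xe0
lane  2: xor(0x11,0xf8) ⇒ 0xe9
lane  3: xor(0xe2,0x58) ⇒ 0xba
lane  4: xor(0x4c,0xad) ⇒ 0xe1
lane  5: xor(0xd5,0xff) ⇒ 0x2a
lane  6: tail/keep ⇒ 0xff
lane  7: tail/keep ⇒ 0xfb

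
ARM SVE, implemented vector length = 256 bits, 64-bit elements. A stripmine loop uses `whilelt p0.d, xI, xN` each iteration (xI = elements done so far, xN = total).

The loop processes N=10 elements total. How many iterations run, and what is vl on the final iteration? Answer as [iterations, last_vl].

[iterations, last_vl] = [3, 2]

lane count: 256 div 64 = 4
iterations = ceil(10/4) = 3; final-pass vl = 2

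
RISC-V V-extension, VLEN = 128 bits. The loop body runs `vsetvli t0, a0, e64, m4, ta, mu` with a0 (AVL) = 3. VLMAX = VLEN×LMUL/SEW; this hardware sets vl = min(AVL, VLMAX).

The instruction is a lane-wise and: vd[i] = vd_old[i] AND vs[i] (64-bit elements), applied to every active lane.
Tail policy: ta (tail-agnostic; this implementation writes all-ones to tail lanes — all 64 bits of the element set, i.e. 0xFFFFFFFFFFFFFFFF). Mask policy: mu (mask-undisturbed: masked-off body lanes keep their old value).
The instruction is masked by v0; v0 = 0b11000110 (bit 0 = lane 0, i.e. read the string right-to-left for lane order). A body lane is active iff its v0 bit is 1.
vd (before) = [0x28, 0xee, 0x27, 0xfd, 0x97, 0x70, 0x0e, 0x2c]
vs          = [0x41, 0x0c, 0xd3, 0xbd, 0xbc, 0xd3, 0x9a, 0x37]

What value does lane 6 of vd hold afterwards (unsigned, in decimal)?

VLMAX = VLEN×LMUL/SEW = 128×4/64 = 8
vl = min(AVL, VLMAX) = min(3, 8) = 3
  i=0: mask-off/keep → 40
  i=1: and(0xee,0x0c) → 12
  i=2: and(0x27,0xd3) → 3
  i=3: tail/ones → 18446744073709551615
  i=4: tail/ones → 18446744073709551615
  i=5: tail/ones → 18446744073709551615
  i=6: tail/ones → 18446744073709551615
  i=7: tail/ones → 18446744073709551615

vd[6] = 18446744073709551615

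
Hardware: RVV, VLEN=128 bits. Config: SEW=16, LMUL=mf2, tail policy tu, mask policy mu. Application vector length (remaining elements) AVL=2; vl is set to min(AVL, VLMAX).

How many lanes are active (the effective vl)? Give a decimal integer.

vl = 2

lanes per group: 128·1/2/16 = 4
AVL=2 ≤ VLMAX=4, so vl = 2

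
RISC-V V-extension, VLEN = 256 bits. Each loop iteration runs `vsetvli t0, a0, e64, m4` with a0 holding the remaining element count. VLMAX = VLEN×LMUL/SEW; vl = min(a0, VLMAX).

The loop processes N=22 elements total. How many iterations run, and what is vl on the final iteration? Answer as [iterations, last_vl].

[iterations, last_vl] = [2, 6]

VLMAX = (256 × 4) / 64 = 16 lanes
22 elements at 16/iter → 2 passes, remainder 6 on the last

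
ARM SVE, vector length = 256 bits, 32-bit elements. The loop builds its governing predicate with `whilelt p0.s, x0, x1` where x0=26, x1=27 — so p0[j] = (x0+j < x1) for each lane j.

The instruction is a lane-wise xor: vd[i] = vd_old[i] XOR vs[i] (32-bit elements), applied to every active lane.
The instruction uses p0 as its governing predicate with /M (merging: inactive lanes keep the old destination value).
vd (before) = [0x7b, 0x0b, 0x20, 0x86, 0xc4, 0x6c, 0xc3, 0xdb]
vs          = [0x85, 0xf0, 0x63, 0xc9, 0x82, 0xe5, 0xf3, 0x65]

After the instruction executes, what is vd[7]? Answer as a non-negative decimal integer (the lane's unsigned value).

256-bit reg / 32-bit elem → 8 lanes
whilelt: lane j active iff 26+j < 27 → j < 1 → 1 active
vd[0] xor(0x7b,0x85) -> 0xfe
vd[1] tail/keep -> 0x0b
vd[2] tail/keep -> 0x20
vd[3] tail/keep -> 0x86
vd[4] tail/keep -> 0xc4
vd[5] tail/keep -> 0x6c
vd[6] tail/keep -> 0xc3
vd[7] tail/keep -> 0xdb

vd[7] = 219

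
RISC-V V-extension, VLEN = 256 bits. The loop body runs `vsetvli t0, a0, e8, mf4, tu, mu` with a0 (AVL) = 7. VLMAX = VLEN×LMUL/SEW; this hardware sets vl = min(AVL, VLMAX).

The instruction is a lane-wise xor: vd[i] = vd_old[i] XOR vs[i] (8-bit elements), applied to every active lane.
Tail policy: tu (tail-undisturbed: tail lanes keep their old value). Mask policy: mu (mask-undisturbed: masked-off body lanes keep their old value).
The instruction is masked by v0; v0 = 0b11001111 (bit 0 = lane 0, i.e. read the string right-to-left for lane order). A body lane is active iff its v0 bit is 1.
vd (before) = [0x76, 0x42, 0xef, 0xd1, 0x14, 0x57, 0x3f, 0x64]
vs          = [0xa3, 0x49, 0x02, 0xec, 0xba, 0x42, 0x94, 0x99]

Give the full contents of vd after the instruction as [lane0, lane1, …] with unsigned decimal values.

VLMAX = VLEN×LMUL/SEW = 256×1/4/8 = 8
vl ← min(7, 8) = 7
[0] xor(0x76,0xa3) = 0xd5
[1] xor(0x42,0x49) = 0x0b
[2] xor(0xef,0x02) = 0xed
[3] xor(0xd1,0xec) = 0x3d
[4] mask-off/keep = 0x14
[5] mask-off/keep = 0x57
[6] xor(0x3f,0x94) = 0xab
[7] tail/keep = 0x64

vd = [213, 11, 237, 61, 20, 87, 171, 100]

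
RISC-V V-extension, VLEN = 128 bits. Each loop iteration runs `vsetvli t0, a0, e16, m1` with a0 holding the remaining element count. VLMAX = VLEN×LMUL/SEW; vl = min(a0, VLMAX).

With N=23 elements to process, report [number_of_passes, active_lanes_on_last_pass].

[iterations, last_vl] = [3, 7]

VLMAX = (128 × 1) / 16 = 8 lanes
23 elements at 8/iter → 3 passes, remainder 7 on the last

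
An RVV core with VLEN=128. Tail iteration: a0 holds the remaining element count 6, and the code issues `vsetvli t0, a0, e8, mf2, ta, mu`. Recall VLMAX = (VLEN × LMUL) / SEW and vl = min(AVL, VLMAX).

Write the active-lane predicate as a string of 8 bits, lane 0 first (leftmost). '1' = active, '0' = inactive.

predicate = 11111100

lanes per group: 128·1/2/8 = 8
vl ← min(6, 8) = 6
bits (lane 0 leftmost): 11111100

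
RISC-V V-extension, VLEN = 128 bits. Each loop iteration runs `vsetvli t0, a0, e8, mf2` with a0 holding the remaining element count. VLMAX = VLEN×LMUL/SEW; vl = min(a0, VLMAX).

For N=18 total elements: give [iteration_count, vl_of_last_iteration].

[iterations, last_vl] = [3, 2]

VLMAX = (128 × 1/2) / 8 = 8 lanes
N=18: ⌈18/8⌉ = 3 iters; last vl = 18 − 2×8 = 2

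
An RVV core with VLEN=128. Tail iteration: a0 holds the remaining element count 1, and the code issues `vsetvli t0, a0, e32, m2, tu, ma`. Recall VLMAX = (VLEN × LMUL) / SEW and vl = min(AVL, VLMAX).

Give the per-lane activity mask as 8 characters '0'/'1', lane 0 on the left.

lanes per group: 128·2/32 = 8
AVL=1 ≤ VLMAX=8, so vl = 1
bits (lane 0 leftmost): 10000000

predicate = 10000000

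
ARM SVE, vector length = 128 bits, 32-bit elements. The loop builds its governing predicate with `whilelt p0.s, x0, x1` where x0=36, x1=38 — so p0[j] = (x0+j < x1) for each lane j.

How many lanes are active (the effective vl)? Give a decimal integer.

register lanes = 128/32 = 4
active while 36+j < 38, i.e. j ∈ [0,2) capped at 4 ⇒ 2

vl = 2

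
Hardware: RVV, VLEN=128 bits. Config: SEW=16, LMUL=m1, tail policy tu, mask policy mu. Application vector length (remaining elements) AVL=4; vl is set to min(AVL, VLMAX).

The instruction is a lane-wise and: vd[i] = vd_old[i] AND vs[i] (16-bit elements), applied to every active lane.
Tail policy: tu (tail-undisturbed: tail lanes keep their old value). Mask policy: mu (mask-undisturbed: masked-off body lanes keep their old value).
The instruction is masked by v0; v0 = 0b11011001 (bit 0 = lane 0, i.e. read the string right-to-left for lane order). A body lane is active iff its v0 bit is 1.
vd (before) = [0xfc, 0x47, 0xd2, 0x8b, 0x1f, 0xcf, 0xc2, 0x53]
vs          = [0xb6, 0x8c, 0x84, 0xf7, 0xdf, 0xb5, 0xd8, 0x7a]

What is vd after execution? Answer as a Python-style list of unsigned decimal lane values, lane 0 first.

VLMAX = VLEN×LMUL/SEW = 128×1/16 = 8
vl = min(AVL, VLMAX) = min(4, 8) = 4
[0] and(0xfc,0xb6) = 0xb4
[1] mask-off/keep = 0x47
[2] mask-off/keep = 0xd2
[3] and(0x8b,0xf7) = 0x83
[4] tail/keep = 0x1f
[5] tail/keep = 0xcf
[6] tail/keep = 0xc2
[7] tail/keep = 0x53

vd = [180, 71, 210, 131, 31, 207, 194, 83]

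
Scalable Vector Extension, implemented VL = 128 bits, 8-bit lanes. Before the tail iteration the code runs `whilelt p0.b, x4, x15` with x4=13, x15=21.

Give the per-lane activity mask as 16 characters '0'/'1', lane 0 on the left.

128-bit reg / 8-bit elem → 16 lanes
active while 13+j < 21, i.e. j ∈ [0,8) capped at 16 ⇒ 8
bits (lane 0 leftmost): 1111111100000000

predicate = 1111111100000000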